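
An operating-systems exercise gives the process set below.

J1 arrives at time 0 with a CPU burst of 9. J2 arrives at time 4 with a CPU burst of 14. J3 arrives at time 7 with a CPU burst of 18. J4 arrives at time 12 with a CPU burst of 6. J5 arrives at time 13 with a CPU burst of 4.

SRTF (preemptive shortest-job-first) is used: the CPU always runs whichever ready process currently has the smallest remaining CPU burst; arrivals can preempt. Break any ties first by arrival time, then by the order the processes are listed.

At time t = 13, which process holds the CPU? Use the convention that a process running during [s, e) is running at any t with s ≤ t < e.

Timeline: | J1 0-9 | J2 9-12 | J4 12-13 | J5 13-17 | J4 17-22 | J2 22-33 | J3 33-51 |
Completion: J1=9  J2=33  J3=51  J4=22  J5=17
Turnaround (C−A): J1=9  J2=29  J3=44  J4=10  J5=4

J5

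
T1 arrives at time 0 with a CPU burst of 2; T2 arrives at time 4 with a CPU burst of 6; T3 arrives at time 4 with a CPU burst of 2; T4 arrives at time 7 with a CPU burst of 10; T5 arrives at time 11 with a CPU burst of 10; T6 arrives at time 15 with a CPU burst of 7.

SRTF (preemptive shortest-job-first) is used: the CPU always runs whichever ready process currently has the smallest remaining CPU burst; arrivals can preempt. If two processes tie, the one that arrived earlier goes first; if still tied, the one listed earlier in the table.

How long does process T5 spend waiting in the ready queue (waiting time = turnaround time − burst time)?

18

Timeline: | T1 0-2 | idle 2-4 | T3 4-6 | T2 6-12 | T4 12-22 | T6 22-29 | T5 29-39 |
Completion: T1=2  T2=12  T3=6  T4=22  T5=39  T6=29
Waiting(T5) = turnaround − burst = 28 − 10 = 18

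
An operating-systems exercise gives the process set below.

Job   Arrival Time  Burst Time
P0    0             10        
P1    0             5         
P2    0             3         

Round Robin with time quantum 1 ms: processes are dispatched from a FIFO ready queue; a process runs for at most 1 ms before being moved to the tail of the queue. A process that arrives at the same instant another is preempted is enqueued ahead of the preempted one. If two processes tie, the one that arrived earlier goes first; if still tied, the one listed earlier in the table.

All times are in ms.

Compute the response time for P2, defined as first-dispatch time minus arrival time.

2

Timeline: | P0 0-1 | P1 1-2 | P2 2-3 | P0 3-4 | P1 4-5 | P2 5-6 | P0 6-7 | P1 7-8 | P2 8-9 | P0 9-10 | P1 10-11 | P0 11-12 | P1 12-13 | P0 13-18 |
Completion: P0=18  P1=13  P2=9
Turnaround (C−A): P0=18  P1=13  P2=9
Response(P2) = first start − arrival = 2 − 0 = 2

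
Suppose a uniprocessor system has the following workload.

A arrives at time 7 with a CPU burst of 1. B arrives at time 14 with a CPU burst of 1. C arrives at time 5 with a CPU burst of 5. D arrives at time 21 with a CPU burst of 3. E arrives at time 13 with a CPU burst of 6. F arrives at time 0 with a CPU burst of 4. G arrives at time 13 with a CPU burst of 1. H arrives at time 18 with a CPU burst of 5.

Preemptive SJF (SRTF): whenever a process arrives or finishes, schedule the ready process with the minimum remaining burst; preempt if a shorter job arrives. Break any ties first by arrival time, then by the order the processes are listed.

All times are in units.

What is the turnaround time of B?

1

Gantt: | F 0-4 | idle 4-5 | C 5-7 | A 7-8 | C 8-11 | idle 11-13 | G 13-14 | B 14-15 | E 15-21 | D 21-24 | H 24-29 |
Completion: A=8  B=15  C=11  D=24  E=21  F=4  G=14  H=29
Turnaround(B) = completion − arrival = 15 − 14 = 1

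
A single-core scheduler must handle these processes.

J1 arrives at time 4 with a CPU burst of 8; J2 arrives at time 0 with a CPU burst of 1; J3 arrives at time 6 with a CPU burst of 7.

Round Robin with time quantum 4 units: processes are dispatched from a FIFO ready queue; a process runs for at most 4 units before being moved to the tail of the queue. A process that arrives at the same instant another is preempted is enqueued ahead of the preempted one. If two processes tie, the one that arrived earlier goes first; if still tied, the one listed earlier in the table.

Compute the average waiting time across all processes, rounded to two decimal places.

3.33

Gantt: | J2 0-1 | idle 1-4 | J1 4-8 | J3 8-12 | J1 12-16 | J3 16-19 |
Completion: J1=16  J2=1  J3=19
Turnaround (C−A): J1=12  J2=1  J3=13
Waiting times: J1=4, J2=0, J3=6
Average waiting = (4+0+6) / 3 = 10/3 = 3.33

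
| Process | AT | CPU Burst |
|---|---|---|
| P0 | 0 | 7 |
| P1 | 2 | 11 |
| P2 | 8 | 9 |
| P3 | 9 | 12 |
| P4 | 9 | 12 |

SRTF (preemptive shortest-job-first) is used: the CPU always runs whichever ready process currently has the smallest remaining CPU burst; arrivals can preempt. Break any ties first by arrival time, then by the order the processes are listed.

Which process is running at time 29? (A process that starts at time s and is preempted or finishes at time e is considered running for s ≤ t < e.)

Timeline: | P0 0-7 | P1 7-8 | P2 8-17 | P1 17-27 | P3 27-39 | P4 39-51 |
Completion: P0=7  P1=27  P2=17  P3=39  P4=51

P3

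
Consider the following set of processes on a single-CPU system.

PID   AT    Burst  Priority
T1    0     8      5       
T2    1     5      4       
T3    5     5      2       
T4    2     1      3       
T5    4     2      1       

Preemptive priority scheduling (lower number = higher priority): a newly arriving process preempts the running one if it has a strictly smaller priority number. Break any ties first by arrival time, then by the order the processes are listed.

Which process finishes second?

T5

Gantt: | T1 0-1 | T2 1-2 | T4 2-3 | T2 3-4 | T5 4-6 | T3 6-11 | T2 11-14 | T1 14-21 |
Completion: T1=21  T2=14  T3=11  T4=3  T5=6
Finish order: T4 → T5 → T3 → T2 → T1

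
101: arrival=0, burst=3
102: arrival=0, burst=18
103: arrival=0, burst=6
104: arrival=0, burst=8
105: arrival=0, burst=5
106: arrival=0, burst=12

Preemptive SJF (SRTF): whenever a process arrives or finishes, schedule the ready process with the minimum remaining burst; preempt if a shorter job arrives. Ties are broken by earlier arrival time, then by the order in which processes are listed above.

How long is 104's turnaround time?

22

Gantt: | 101 0-3 | 105 3-8 | 103 8-14 | 104 14-22 | 106 22-34 | 102 34-52 |
Completion: 101=3  102=52  103=14  104=22  105=8  106=34
Turnaround (C−A): 101=3  102=52  103=14  104=22  105=8  106=34
Turnaround(104) = completion − arrival = 22 − 0 = 22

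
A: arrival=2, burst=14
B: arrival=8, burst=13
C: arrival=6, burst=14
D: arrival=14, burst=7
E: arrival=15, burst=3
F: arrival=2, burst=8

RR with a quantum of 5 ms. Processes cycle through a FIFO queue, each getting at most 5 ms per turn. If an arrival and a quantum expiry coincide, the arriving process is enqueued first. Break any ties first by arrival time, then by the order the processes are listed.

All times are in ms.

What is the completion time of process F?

Schedule: | idle 0-2 | A 2-7 | F 7-12 | C 12-17 | A 17-22 | B 22-27 | F 27-30 | D 30-35 | E 35-38 | C 38-43 | A 43-47 | B 47-52 | D 52-54 | C 54-58 | B 58-61 |
Completion: A=47  B=61  C=58  D=54  E=38  F=30
Turnaround (C−A): A=45  B=53  C=52  D=40  E=23  F=28

30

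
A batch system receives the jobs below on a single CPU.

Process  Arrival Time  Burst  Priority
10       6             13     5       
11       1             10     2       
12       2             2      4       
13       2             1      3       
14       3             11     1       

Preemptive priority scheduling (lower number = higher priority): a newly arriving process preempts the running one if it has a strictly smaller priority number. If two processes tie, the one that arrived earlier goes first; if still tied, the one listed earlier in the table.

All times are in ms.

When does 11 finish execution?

Gantt: | idle 0-1 | 11 1-3 | 14 3-14 | 11 14-22 | 13 22-23 | 12 23-25 | 10 25-38 |
Completion: 10=38  11=22  12=25  13=23  14=14
Turnaround (C−A): 10=32  11=21  12=23  13=21  14=11

22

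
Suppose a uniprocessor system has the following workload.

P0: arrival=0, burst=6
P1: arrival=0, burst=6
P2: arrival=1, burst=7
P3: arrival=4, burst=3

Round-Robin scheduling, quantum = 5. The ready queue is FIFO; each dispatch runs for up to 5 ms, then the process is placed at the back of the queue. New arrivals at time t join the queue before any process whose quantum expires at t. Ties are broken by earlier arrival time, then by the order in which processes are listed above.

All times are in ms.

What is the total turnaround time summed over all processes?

Schedule: | P0 0-5 | P1 5-10 | P2 10-15 | P3 15-18 | P0 18-19 | P1 19-20 | P2 20-22 |
Completion: P0=19  P1=20  P2=22  P3=18
Turnaround = completion − arrival: P0=19, P1=20, P2=21, P3=14
Total turnaround = 19 + 20 + 21 + 14 = 74

74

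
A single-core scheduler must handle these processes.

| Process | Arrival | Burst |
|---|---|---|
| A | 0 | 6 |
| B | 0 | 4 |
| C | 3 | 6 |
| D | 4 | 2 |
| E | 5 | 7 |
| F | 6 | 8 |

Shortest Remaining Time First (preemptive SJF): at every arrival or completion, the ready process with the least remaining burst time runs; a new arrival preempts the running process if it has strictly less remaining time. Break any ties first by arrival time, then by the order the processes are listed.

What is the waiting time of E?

13

Timeline: | B 0-4 | D 4-6 | A 6-12 | C 12-18 | E 18-25 | F 25-33 |
Completion: A=12  B=4  C=18  D=6  E=25  F=33
Turnaround (C−A): A=12  B=4  C=15  D=2  E=20  F=27
Waiting(E) = turnaround − burst = 20 − 7 = 13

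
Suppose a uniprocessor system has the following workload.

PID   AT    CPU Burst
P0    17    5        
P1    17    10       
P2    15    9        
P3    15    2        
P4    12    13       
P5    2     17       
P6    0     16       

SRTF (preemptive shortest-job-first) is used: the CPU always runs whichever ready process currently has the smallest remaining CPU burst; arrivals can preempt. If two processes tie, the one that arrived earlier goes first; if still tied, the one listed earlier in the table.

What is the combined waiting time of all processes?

108

Schedule: | P6 0-16 | P3 16-18 | P0 18-23 | P2 23-32 | P1 32-42 | P4 42-55 | P5 55-72 |
Completion: P0=23  P1=42  P2=32  P3=18  P4=55  P5=72  P6=16
Turnaround (C−A): P0=6  P1=25  P2=17  P3=3  P4=43  P5=70  P6=16
Waiting = turnaround − burst: P0=1, P1=15, P2=8, P3=1, P4=30, P5=53, P6=0
Total waiting = 1 + 15 + 8 + 1 + 30 + 53 + 0 = 108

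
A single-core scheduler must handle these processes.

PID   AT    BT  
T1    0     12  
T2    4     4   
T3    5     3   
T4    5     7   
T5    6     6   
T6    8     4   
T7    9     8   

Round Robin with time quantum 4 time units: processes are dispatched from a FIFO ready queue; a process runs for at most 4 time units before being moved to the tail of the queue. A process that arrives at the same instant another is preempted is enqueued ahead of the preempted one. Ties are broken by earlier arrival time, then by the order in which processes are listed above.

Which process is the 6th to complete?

T5

Schedule: | T1 0-4 | T2 4-8 | T1 8-12 | T3 12-15 | T4 15-19 | T5 19-23 | T6 23-27 | T7 27-31 | T1 31-35 | T4 35-38 | T5 38-40 | T7 40-44 |
Completion: T1=35  T2=8  T3=15  T4=38  T5=40  T6=27  T7=44
Finish order: T2 → T3 → T6 → T1 → T4 → T5 → T7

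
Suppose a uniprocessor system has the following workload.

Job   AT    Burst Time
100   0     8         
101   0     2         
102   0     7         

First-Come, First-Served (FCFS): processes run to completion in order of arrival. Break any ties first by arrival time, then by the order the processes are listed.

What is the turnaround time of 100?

8

Schedule: | 100 0-8 | 101 8-10 | 102 10-17 |
Completion: 100=8  101=10  102=17
Turnaround(100) = completion − arrival = 8 − 0 = 8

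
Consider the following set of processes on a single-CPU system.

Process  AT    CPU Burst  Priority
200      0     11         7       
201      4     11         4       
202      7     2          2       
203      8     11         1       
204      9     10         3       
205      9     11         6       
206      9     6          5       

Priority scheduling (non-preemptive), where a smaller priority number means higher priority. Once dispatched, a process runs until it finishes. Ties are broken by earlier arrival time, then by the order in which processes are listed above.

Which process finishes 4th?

Timeline: | 200 0-11 | 203 11-22 | 202 22-24 | 204 24-34 | 201 34-45 | 206 45-51 | 205 51-62 |
Completion: 200=11  201=45  202=24  203=22  204=34  205=62  206=51
Turnaround (C−A): 200=11  201=41  202=17  203=14  204=25  205=53  206=42
Finish order: 200 → 203 → 202 → 204 → 201 → 206 → 205

204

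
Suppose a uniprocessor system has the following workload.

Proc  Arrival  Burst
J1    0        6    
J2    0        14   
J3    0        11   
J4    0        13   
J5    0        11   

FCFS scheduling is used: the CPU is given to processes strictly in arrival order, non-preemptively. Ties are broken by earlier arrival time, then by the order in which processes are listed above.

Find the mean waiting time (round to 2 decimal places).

20.20

Timeline: | J1 0-6 | J2 6-20 | J3 20-31 | J4 31-44 | J5 44-55 |
Completion: J1=6  J2=20  J3=31  J4=44  J5=55
Turnaround (C−A): J1=6  J2=20  J3=31  J4=44  J5=55
Waiting times: J1=0, J2=6, J3=20, J4=31, J5=44
Average waiting = (0+6+20+31+44) / 5 = 101/5 = 20.20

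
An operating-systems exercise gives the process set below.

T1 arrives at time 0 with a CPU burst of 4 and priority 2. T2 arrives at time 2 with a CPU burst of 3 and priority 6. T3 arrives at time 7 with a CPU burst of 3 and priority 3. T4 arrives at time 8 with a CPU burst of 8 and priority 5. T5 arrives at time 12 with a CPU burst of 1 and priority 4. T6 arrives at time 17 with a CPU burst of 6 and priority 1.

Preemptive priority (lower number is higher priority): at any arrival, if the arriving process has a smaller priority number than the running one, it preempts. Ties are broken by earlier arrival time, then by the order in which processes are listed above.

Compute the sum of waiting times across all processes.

11

Schedule: | T1 0-4 | T2 4-7 | T3 7-10 | T4 10-12 | T5 12-13 | T4 13-17 | T6 17-23 | T4 23-25 |
Completion: T1=4  T2=7  T3=10  T4=25  T5=13  T6=23
Turnaround (C−A): T1=4  T2=5  T3=3  T4=17  T5=1  T6=6
Waiting = turnaround − burst: T1=0, T2=2, T3=0, T4=9, T5=0, T6=0
Total waiting = 0 + 2 + 0 + 9 + 0 + 0 = 11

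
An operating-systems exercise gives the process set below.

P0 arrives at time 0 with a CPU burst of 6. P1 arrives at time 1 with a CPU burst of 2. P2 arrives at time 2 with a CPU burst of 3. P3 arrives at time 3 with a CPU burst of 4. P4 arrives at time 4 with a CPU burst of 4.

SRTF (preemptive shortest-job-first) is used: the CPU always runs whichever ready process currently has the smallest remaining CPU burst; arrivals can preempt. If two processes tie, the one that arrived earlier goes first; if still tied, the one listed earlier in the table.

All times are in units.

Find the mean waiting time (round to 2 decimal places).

Timeline: | P0 0-1 | P1 1-3 | P2 3-6 | P3 6-10 | P4 10-14 | P0 14-19 |
Completion: P0=19  P1=3  P2=6  P3=10  P4=14
Waiting times: P0=13, P1=0, P2=1, P3=3, P4=6
Average waiting = (13+0+1+3+6) / 5 = 23/5 = 4.60

4.60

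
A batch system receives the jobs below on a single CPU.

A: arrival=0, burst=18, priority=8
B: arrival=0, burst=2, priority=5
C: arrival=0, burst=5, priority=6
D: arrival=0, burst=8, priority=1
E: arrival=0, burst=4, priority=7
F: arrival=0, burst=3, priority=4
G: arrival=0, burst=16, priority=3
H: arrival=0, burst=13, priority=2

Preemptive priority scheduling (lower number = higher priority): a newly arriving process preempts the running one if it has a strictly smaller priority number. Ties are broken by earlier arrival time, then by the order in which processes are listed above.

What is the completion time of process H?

Schedule: | D 0-8 | H 8-21 | G 21-37 | F 37-40 | B 40-42 | C 42-47 | E 47-51 | A 51-69 |
Completion: A=69  B=42  C=47  D=8  E=51  F=40  G=37  H=21

21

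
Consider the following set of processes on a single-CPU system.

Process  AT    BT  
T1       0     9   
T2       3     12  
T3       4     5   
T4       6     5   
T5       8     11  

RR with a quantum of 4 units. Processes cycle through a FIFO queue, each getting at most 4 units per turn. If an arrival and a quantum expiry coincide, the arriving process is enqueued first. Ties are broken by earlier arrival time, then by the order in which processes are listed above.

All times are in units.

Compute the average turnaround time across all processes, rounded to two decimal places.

Schedule: | T1 0-4 | T2 4-8 | T3 8-12 | T1 12-16 | T4 16-20 | T5 20-24 | T2 24-28 | T3 28-29 | T1 29-30 | T4 30-31 | T5 31-35 | T2 35-39 | T5 39-42 |
Completion: T1=30  T2=39  T3=29  T4=31  T5=42
Turnaround times: T1=30, T2=36, T3=25, T4=25, T5=34
Average turnaround = (30+36+25+25+34) / 5 = 150/5 = 30.00

30.00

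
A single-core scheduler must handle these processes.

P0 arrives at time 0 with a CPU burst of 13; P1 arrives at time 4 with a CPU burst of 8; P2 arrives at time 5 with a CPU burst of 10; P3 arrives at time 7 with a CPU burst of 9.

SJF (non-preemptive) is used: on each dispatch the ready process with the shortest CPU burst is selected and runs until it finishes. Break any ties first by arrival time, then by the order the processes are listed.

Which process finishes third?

Gantt: | P0 0-13 | P1 13-21 | P3 21-30 | P2 30-40 |
Completion: P0=13  P1=21  P2=40  P3=30
Finish order: P0 → P1 → P3 → P2

P3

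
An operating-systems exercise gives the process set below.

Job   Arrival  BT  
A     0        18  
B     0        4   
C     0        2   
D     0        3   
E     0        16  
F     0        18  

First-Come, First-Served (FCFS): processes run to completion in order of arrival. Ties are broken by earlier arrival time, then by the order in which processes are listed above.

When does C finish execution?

24

Timeline: | A 0-18 | B 18-22 | C 22-24 | D 24-27 | E 27-43 | F 43-61 |
Completion: A=18  B=22  C=24  D=27  E=43  F=61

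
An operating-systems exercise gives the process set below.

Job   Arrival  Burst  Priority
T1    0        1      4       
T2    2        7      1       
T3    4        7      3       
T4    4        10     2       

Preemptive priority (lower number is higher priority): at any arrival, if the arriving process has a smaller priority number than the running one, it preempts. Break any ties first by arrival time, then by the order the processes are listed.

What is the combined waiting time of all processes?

Timeline: | T1 0-1 | idle 1-2 | T2 2-9 | T4 9-19 | T3 19-26 |
Completion: T1=1  T2=9  T3=26  T4=19
Turnaround (C−A): T1=1  T2=7  T3=22  T4=15
Waiting = turnaround − burst: T1=0, T2=0, T3=15, T4=5
Total waiting = 0 + 0 + 15 + 5 = 20

20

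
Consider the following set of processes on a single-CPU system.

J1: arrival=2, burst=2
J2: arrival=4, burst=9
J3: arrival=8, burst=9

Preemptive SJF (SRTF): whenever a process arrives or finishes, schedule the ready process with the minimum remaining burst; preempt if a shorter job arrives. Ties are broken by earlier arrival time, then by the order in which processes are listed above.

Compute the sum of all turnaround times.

25

Timeline: | idle 0-2 | J1 2-4 | J2 4-13 | J3 13-22 |
Completion: J1=4  J2=13  J3=22
Turnaround (C−A): J1=2  J2=9  J3=14
Turnaround = completion − arrival: J1=2, J2=9, J3=14
Total turnaround = 2 + 9 + 14 = 25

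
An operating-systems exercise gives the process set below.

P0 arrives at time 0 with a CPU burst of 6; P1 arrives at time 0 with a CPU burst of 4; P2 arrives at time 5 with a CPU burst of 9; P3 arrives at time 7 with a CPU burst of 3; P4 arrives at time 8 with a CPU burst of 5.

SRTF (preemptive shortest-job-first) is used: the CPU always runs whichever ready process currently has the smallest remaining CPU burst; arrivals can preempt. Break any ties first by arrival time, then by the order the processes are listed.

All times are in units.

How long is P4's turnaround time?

10

Gantt: | P1 0-4 | P0 4-10 | P3 10-13 | P4 13-18 | P2 18-27 |
Completion: P0=10  P1=4  P2=27  P3=13  P4=18
Turnaround(P4) = completion − arrival = 18 − 8 = 10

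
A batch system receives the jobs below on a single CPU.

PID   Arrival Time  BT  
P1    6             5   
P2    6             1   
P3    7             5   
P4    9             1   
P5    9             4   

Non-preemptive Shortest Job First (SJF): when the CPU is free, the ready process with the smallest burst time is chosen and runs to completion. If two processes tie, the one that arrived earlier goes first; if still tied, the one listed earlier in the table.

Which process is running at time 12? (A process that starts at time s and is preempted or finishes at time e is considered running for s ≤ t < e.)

P4

Gantt: | idle 0-6 | P2 6-7 | P1 7-12 | P4 12-13 | P5 13-17 | P3 17-22 |
Completion: P1=12  P2=7  P3=22  P4=13  P5=17
Turnaround (C−A): P1=6  P2=1  P3=15  P4=4  P5=8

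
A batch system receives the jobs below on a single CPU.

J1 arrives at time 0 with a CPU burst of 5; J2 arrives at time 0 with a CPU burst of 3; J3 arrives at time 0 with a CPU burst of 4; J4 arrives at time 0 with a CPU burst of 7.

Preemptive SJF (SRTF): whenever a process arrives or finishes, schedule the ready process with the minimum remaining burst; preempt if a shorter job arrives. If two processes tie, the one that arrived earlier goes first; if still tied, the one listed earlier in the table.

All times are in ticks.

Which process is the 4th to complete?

Gantt: | J2 0-3 | J3 3-7 | J1 7-12 | J4 12-19 |
Completion: J1=12  J2=3  J3=7  J4=19
Turnaround (C−A): J1=12  J2=3  J3=7  J4=19
Finish order: J2 → J3 → J1 → J4

J4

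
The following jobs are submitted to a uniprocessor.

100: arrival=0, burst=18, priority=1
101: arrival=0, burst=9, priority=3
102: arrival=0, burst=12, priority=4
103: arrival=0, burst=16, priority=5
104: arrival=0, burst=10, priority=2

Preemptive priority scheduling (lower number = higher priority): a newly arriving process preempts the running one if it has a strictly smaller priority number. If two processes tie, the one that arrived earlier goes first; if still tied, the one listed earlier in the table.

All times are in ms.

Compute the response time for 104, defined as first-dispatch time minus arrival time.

Timeline: | 100 0-18 | 104 18-28 | 101 28-37 | 102 37-49 | 103 49-65 |
Completion: 100=18  101=37  102=49  103=65  104=28
Response(104) = first start − arrival = 18 − 0 = 18

18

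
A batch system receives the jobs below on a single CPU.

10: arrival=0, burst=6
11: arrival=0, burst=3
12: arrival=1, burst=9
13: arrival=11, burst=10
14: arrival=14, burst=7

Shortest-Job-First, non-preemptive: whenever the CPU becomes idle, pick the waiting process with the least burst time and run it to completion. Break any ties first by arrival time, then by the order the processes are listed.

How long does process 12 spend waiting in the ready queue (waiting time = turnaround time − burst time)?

Gantt: | 11 0-3 | 10 3-9 | 12 9-18 | 14 18-25 | 13 25-35 |
Completion: 10=9  11=3  12=18  13=35  14=25
Turnaround (C−A): 10=9  11=3  12=17  13=24  14=11
Waiting(12) = turnaround − burst = 17 − 9 = 8

8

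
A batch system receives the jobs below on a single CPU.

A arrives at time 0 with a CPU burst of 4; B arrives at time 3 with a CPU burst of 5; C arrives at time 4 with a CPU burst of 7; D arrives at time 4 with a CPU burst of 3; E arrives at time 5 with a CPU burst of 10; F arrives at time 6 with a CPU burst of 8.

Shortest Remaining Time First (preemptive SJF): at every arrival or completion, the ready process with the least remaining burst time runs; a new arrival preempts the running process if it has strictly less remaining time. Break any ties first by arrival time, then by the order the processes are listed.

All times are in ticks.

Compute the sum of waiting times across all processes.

47

Gantt: | A 0-4 | D 4-7 | B 7-12 | C 12-19 | F 19-27 | E 27-37 |
Completion: A=4  B=12  C=19  D=7  E=37  F=27
Turnaround (C−A): A=4  B=9  C=15  D=3  E=32  F=21
Waiting = turnaround − burst: A=0, B=4, C=8, D=0, E=22, F=13
Total waiting = 0 + 4 + 8 + 0 + 22 + 13 = 47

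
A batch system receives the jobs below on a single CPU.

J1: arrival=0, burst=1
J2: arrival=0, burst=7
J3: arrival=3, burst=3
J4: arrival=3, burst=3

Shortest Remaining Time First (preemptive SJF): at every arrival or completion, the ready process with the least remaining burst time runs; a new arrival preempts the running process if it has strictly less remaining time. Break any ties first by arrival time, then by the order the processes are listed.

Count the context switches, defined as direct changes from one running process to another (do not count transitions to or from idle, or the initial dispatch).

4

Gantt: | J1 0-1 | J2 1-3 | J3 3-6 | J4 6-9 | J2 9-14 |
Completion: J1=1  J2=14  J3=6  J4=9
Turnaround (C−A): J1=1  J2=14  J3=3  J4=6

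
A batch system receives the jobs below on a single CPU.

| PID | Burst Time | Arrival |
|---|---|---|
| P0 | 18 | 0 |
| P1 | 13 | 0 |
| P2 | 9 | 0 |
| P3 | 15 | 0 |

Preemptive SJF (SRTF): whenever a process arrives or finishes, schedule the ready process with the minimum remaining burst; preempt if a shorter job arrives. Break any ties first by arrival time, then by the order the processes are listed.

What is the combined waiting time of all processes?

Schedule: | P2 0-9 | P1 9-22 | P3 22-37 | P0 37-55 |
Completion: P0=55  P1=22  P2=9  P3=37
Turnaround (C−A): P0=55  P1=22  P2=9  P3=37
Waiting = turnaround − burst: P0=37, P1=9, P2=0, P3=22
Total waiting = 37 + 9 + 0 + 22 = 68

68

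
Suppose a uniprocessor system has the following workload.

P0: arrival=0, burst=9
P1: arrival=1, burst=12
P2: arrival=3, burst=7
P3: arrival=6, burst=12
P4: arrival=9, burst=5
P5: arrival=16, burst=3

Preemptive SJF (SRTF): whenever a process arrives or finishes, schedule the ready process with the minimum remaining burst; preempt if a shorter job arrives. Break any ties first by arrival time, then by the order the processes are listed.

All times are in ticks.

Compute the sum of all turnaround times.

Gantt: | P0 0-9 | P4 9-14 | P2 14-16 | P5 16-19 | P2 19-24 | P1 24-36 | P3 36-48 |
Completion: P0=9  P1=36  P2=24  P3=48  P4=14  P5=19
Turnaround = completion − arrival: P0=9, P1=35, P2=21, P3=42, P4=5, P5=3
Total turnaround = 9 + 35 + 21 + 42 + 5 + 3 = 115

115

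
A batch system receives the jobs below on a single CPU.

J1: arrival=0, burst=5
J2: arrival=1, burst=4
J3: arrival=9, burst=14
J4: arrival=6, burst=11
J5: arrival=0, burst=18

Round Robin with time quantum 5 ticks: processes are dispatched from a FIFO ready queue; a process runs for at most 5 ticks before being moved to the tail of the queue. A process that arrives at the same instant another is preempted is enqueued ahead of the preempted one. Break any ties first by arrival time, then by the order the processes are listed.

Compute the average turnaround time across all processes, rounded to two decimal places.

Gantt: | J1 0-5 | J5 5-10 | J2 10-14 | J4 14-19 | J3 19-24 | J5 24-29 | J4 29-34 | J3 34-39 | J5 39-44 | J4 44-45 | J3 45-49 | J5 49-52 |
Completion: J1=5  J2=14  J3=49  J4=45  J5=52
Turnaround (C−A): J1=5  J2=13  J3=40  J4=39  J5=52
Turnaround times: J1=5, J2=13, J3=40, J4=39, J5=52
Average turnaround = (5+13+40+39+52) / 5 = 149/5 = 29.80

29.80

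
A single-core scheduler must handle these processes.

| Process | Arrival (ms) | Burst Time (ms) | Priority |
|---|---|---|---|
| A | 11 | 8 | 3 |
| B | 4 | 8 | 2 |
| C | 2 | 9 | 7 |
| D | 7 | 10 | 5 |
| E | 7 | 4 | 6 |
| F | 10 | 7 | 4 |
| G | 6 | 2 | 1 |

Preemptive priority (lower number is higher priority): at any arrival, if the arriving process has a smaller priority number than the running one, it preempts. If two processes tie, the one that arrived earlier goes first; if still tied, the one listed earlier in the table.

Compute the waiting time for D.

22

Gantt: | idle 0-2 | C 2-4 | B 4-6 | G 6-8 | B 8-14 | A 14-22 | F 22-29 | D 29-39 | E 39-43 | C 43-50 |
Completion: A=22  B=14  C=50  D=39  E=43  F=29  G=8
Turnaround (C−A): A=11  B=10  C=48  D=32  E=36  F=19  G=2
Waiting(D) = turnaround − burst = 32 − 10 = 22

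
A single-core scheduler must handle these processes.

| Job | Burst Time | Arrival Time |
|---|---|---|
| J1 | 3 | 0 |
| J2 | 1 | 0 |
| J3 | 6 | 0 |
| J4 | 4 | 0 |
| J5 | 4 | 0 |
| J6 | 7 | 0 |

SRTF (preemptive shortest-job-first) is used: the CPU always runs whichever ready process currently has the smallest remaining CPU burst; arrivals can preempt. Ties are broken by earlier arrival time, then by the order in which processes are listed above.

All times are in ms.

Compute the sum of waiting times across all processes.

Gantt: | J2 0-1 | J1 1-4 | J4 4-8 | J5 8-12 | J3 12-18 | J6 18-25 |
Completion: J1=4  J2=1  J3=18  J4=8  J5=12  J6=25
Turnaround (C−A): J1=4  J2=1  J3=18  J4=8  J5=12  J6=25
Waiting = turnaround − burst: J1=1, J2=0, J3=12, J4=4, J5=8, J6=18
Total waiting = 1 + 0 + 12 + 4 + 8 + 18 = 43

43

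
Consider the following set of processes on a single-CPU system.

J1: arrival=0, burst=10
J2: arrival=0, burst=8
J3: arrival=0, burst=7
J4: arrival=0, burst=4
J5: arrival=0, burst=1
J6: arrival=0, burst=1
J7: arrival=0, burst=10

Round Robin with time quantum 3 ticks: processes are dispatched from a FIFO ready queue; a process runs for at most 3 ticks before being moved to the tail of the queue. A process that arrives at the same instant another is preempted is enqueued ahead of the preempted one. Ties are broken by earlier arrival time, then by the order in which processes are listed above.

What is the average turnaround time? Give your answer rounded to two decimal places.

Schedule: | J1 0-3 | J2 3-6 | J3 6-9 | J4 9-12 | J5 12-13 | J6 13-14 | J7 14-17 | J1 17-20 | J2 20-23 | J3 23-26 | J4 26-27 | J7 27-30 | J1 30-33 | J2 33-35 | J3 35-36 | J7 36-39 | J1 39-40 | J7 40-41 |
Completion: J1=40  J2=35  J3=36  J4=27  J5=13  J6=14  J7=41
Turnaround times: J1=40, J2=35, J3=36, J4=27, J5=13, J6=14, J7=41
Average turnaround = (40+35+36+27+13+14+41) / 7 = 206/7 = 29.43

29.43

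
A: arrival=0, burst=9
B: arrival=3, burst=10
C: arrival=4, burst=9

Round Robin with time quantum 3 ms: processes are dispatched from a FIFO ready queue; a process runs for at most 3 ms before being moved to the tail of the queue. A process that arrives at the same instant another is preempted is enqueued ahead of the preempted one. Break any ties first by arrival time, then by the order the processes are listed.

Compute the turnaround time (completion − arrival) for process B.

Gantt: | A 0-3 | B 3-6 | A 6-9 | C 9-12 | B 12-15 | A 15-18 | C 18-21 | B 21-24 | C 24-27 | B 27-28 |
Completion: A=18  B=28  C=27
Turnaround (C−A): A=18  B=25  C=23
Turnaround(B) = completion − arrival = 28 − 3 = 25

25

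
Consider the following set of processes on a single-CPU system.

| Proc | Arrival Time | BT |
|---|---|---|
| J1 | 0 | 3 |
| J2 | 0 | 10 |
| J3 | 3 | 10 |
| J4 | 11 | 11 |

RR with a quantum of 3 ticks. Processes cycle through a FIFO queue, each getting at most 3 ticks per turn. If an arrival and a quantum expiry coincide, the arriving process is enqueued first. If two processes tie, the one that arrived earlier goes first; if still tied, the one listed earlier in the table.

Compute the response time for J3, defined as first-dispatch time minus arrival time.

Schedule: | J1 0-3 | J2 3-6 | J3 6-9 | J2 9-12 | J3 12-15 | J4 15-18 | J2 18-21 | J3 21-24 | J4 24-27 | J2 27-28 | J3 28-29 | J4 29-34 |
Completion: J1=3  J2=28  J3=29  J4=34
Turnaround (C−A): J1=3  J2=28  J3=26  J4=23
Response(J3) = first start − arrival = 6 − 3 = 3

3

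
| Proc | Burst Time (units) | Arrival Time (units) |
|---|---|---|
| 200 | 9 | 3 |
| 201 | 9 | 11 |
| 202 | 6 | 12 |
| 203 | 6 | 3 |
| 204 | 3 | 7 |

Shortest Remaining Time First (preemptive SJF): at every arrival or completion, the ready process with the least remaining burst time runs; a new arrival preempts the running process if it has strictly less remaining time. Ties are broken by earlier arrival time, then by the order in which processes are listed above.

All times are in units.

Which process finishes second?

204

Gantt: | idle 0-3 | 203 3-9 | 204 9-12 | 202 12-18 | 200 18-27 | 201 27-36 |
Completion: 200=27  201=36  202=18  203=9  204=12
Turnaround (C−A): 200=24  201=25  202=6  203=6  204=5
Finish order: 203 → 204 → 202 → 200 → 201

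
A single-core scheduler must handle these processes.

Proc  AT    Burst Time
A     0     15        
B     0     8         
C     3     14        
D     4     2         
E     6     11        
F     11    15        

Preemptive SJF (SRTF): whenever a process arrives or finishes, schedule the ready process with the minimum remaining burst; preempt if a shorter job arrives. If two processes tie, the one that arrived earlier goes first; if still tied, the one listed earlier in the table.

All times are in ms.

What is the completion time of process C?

35

Schedule: | B 0-4 | D 4-6 | B 6-10 | E 10-21 | C 21-35 | A 35-50 | F 50-65 |
Completion: A=50  B=10  C=35  D=6  E=21  F=65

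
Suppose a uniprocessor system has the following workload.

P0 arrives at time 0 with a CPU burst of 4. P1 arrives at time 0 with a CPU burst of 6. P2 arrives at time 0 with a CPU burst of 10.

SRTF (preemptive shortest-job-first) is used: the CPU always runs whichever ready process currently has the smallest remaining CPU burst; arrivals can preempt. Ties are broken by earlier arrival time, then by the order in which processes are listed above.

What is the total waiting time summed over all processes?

Schedule: | P0 0-4 | P1 4-10 | P2 10-20 |
Completion: P0=4  P1=10  P2=20
Turnaround (C−A): P0=4  P1=10  P2=20
Waiting = turnaround − burst: P0=0, P1=4, P2=10
Total waiting = 0 + 4 + 10 = 14

14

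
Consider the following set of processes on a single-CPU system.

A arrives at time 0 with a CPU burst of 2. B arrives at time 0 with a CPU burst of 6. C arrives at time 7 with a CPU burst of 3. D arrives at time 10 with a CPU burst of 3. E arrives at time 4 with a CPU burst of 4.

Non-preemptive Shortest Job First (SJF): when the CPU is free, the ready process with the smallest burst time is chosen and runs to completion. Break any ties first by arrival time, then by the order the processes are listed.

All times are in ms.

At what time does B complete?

Gantt: | A 0-2 | B 2-8 | C 8-11 | D 11-14 | E 14-18 |
Completion: A=2  B=8  C=11  D=14  E=18
Turnaround (C−A): A=2  B=8  C=4  D=4  E=14

8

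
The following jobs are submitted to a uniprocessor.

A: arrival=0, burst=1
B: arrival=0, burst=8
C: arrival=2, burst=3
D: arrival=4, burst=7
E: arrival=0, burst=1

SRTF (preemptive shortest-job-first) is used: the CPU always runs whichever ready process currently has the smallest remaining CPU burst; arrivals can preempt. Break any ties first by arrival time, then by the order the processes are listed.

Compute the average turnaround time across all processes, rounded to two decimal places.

6.80

Schedule: | A 0-1 | E 1-2 | C 2-5 | D 5-12 | B 12-20 |
Completion: A=1  B=20  C=5  D=12  E=2
Turnaround times: A=1, B=20, C=3, D=8, E=2
Average turnaround = (1+20+3+8+2) / 5 = 34/5 = 6.80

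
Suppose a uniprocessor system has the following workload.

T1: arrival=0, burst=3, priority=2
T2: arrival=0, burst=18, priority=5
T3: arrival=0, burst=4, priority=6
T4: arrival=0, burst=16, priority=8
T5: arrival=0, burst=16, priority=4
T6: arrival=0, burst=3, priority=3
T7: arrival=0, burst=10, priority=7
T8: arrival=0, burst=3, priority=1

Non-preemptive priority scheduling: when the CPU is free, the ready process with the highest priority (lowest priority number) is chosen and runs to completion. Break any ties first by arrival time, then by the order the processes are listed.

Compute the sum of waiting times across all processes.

Schedule: | T8 0-3 | T1 3-6 | T6 6-9 | T5 9-25 | T2 25-43 | T3 43-47 | T7 47-57 | T4 57-73 |
Completion: T1=6  T2=43  T3=47  T4=73  T5=25  T6=9  T7=57  T8=3
Waiting = turnaround − burst: T1=3, T2=25, T3=43, T4=57, T5=9, T6=6, T7=47, T8=0
Total waiting = 3 + 25 + 43 + 57 + 9 + 6 + 47 + 0 = 190

190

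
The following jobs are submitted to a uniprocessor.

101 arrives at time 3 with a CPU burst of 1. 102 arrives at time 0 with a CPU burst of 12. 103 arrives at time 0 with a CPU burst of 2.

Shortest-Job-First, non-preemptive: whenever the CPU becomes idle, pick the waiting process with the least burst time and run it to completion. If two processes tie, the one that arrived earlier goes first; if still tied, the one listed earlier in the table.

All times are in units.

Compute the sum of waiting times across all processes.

Timeline: | 103 0-2 | 102 2-14 | 101 14-15 |
Completion: 101=15  102=14  103=2
Turnaround (C−A): 101=12  102=14  103=2
Waiting = turnaround − burst: 101=11, 102=2, 103=0
Total waiting = 11 + 2 + 0 = 13

13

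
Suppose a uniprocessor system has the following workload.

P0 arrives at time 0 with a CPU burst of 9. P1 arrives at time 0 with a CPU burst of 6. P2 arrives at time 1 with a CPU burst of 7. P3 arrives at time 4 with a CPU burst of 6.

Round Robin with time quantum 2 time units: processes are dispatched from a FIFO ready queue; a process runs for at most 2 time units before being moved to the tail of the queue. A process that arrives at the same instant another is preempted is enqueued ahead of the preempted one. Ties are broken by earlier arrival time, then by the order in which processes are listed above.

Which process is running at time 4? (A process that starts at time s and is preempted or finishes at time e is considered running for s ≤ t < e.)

Schedule: | P0 0-2 | P1 2-4 | P2 4-6 | P0 6-8 | P3 8-10 | P1 10-12 | P2 12-14 | P0 14-16 | P3 16-18 | P1 18-20 | P2 20-22 | P0 22-24 | P3 24-26 | P2 26-27 | P0 27-28 |
Completion: P0=28  P1=20  P2=27  P3=26

P2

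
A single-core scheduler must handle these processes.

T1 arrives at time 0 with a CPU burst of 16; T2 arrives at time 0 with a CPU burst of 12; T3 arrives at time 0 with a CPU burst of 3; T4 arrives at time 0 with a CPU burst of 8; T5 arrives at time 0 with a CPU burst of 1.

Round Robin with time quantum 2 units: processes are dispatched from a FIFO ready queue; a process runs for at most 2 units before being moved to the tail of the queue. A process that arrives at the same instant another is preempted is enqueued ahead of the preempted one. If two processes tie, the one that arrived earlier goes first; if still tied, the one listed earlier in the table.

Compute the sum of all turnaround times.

Schedule: | T1 0-2 | T2 2-4 | T3 4-6 | T4 6-8 | T5 8-9 | T1 9-11 | T2 11-13 | T3 13-14 | T4 14-16 | T1 16-18 | T2 18-20 | T4 20-22 | T1 22-24 | T2 24-26 | T4 26-28 | T1 28-30 | T2 30-32 | T1 32-34 | T2 34-36 | T1 36-40 |
Completion: T1=40  T2=36  T3=14  T4=28  T5=9
Turnaround (C−A): T1=40  T2=36  T3=14  T4=28  T5=9
Turnaround = completion − arrival: T1=40, T2=36, T3=14, T4=28, T5=9
Total turnaround = 40 + 36 + 14 + 28 + 9 = 127

127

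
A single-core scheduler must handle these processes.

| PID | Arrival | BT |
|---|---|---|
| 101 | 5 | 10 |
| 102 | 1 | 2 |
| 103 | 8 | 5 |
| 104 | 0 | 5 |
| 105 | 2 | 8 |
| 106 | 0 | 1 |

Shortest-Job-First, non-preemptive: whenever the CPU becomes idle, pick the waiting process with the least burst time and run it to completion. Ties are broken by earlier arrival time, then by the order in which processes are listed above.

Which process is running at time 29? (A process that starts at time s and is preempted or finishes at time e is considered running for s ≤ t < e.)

Timeline: | 106 0-1 | 102 1-3 | 104 3-8 | 103 8-13 | 105 13-21 | 101 21-31 |
Completion: 101=31  102=3  103=13  104=8  105=21  106=1

101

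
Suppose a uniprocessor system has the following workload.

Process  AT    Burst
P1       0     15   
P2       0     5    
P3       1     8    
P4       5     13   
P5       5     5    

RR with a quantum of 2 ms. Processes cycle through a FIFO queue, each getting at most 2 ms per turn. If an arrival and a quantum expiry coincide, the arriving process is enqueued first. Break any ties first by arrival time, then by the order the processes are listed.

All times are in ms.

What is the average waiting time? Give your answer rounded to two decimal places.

23.00

Gantt: | P1 0-2 | P2 2-4 | P3 4-6 | P1 6-8 | P2 8-10 | P4 10-12 | P5 12-14 | P3 14-16 | P1 16-18 | P2 18-19 | P4 19-21 | P5 21-23 | P3 23-25 | P1 25-27 | P4 27-29 | P5 29-30 | P3 30-32 | P1 32-34 | P4 34-36 | P1 36-38 | P4 38-40 | P1 40-42 | P4 42-44 | P1 44-45 | P4 45-46 |
Completion: P1=45  P2=19  P3=32  P4=46  P5=30
Waiting times: P1=30, P2=14, P3=23, P4=28, P5=20
Average waiting = (30+14+23+28+20) / 5 = 115/5 = 23.00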